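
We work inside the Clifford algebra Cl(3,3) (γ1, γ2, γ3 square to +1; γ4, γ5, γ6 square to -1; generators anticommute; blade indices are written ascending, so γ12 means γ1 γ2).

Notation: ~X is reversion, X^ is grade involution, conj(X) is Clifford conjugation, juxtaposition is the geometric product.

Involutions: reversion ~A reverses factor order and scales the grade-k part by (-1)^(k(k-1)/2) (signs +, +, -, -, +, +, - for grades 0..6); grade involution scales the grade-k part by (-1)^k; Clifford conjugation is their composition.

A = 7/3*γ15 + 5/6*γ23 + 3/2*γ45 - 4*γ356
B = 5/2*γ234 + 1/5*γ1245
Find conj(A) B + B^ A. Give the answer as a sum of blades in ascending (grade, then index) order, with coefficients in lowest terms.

first term: 25/12*γ4 + 3/10*γ12 - 7/15*γ24 - 15/4*γ235 + 1/6*γ1345 + 10*γ2456 + 35/6*γ12345 - 4/5*γ12346
second term: 25/12*γ4 - 3/10*γ12 + 7/15*γ24 + 15/4*γ235 + 1/6*γ1345 - 10*γ2456 + 35/6*γ12345 + 4/5*γ12346
Answer: 25/6*γ4 + 1/3*γ1345 + 35/3*γ12345


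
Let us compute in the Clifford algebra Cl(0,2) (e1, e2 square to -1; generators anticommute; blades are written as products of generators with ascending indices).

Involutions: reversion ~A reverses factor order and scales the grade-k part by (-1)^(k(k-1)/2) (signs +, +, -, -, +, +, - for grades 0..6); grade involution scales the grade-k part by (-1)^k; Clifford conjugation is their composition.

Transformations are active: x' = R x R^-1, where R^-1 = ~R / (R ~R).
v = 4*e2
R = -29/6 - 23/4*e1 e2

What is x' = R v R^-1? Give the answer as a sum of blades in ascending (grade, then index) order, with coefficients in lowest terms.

~R = -29/6 + 23/4*e1 e2, and R ~R = 8125/144, so R^-1 = ~R / (8125/144).
R v = 23*e1 - 58/3*e2
Answer: -32016/8125*e1 - 5588/8125*e2


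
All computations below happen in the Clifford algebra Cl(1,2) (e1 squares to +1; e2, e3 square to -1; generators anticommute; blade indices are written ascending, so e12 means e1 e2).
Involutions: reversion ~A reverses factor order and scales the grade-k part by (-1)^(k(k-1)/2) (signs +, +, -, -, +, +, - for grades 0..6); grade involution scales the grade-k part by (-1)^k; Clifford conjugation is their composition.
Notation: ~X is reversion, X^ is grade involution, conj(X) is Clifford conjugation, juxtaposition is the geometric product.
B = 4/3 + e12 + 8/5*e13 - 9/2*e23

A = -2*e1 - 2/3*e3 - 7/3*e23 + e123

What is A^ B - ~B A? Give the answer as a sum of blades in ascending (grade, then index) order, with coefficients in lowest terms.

first term: -21/2 - 23/30*e1 + 3/5*e2 + 139/45*e3 + 56/15*e12 - 7/3*e13 - 28/9*e23 - 29/3*e123
second term: 21/2 - 247/30*e1 + 13/5*e2 - 229/45*e3 + 56/15*e12 - 7/3*e13 - 28/9*e23 - 7*e123
Answer: -21 + 112/15*e1 - 2*e2 + 368/45*e3 - 8/3*e123


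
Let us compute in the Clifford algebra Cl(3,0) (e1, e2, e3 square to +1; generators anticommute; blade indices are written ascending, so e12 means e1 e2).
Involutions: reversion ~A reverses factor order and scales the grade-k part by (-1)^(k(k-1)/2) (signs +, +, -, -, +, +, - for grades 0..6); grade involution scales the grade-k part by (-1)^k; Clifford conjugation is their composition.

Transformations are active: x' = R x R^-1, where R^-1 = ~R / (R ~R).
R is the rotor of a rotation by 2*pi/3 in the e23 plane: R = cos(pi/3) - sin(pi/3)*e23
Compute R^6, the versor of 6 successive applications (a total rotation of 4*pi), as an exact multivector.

Rotor phase runs at HALF the rotation angle; powers of one rotor simply add phase, so after 6 steps in e23 the phase is 6*pi/3 = 2*pi and R^6 = cos(2*pi) - sin(2*pi)*e23.
cos(2*pi) = 1 and sin(2*pi) = 0, so R^6 = 1. The total rotation 4*pi is 2 full turns, so every vector returns to itself, yet the rotor is +1, back on the identity sheet (an even number of 2*pi turns).
Answer: 1


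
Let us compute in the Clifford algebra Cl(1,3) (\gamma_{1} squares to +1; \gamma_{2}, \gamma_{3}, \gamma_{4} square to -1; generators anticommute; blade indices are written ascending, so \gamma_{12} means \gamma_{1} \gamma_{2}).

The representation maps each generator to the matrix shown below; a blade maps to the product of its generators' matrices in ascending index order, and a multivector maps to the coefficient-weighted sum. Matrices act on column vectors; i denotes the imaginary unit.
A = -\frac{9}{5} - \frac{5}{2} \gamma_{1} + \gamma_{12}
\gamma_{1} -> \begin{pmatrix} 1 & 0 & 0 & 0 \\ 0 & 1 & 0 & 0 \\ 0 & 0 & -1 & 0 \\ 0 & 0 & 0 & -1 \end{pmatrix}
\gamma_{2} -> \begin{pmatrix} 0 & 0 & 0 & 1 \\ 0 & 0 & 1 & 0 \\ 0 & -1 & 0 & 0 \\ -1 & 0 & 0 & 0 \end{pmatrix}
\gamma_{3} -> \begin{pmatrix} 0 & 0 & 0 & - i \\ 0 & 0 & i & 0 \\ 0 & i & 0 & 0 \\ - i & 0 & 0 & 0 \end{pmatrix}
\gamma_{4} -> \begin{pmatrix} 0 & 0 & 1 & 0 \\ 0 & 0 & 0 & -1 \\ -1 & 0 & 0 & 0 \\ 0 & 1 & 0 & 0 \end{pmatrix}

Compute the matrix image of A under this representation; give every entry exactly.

Bivector images (products of the table entries): rho(\gamma_{12}) = rho(\gamma_{1})rho(\gamma_{2}) = \begin{pmatrix} 0 & 0 & 0 & 1 \\ 0 & 0 & 1 & 0 \\ 0 & 1 & 0 & 0 \\ 1 & 0 & 0 & 0 \end{pmatrix}.
M = (-\frac{9}{5})*1 + (-\frac{5}{2})*rho(\gamma_{1}) + (1)*rho(\gamma_{12}), summed entrywise (1 is the identity matrix):
Answer: \begin{pmatrix} - \frac{43}{10} & 0 & 0 & 1 \\ 0 & - \frac{43}{10} & 1 & 0 \\ 0 & 1 & \frac{7}{10} & 0 \\ 1 & 0 & 0 & \frac{7}{10} \end{pmatrix}


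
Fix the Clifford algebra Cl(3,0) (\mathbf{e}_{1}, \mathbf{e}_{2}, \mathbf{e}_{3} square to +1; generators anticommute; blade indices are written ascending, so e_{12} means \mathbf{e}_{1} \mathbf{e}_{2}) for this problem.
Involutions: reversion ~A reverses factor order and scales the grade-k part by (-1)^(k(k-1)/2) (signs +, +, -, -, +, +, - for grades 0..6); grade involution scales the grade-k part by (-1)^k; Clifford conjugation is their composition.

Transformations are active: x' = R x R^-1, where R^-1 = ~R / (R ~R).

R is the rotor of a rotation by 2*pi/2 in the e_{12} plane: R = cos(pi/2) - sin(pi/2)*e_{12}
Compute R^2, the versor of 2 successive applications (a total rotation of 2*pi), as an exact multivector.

Rotor phase runs at HALF the rotation angle; powers of one rotor simply add phase, so after 2 steps in e_{12} the phase is 2*pi/2 = \pi and R^2 = cos(\pi) - sin(\pi)*e_{12}.
cos(\pi) = -1 and sin(\pi) = 0, so R^2 = -1. The total rotation 2*pi is 1 full turn, so every vector returns to itself, yet the rotor is -1, on the OTHER sheet of the double cover (an odd number of 2*pi turns).
Answer: -1


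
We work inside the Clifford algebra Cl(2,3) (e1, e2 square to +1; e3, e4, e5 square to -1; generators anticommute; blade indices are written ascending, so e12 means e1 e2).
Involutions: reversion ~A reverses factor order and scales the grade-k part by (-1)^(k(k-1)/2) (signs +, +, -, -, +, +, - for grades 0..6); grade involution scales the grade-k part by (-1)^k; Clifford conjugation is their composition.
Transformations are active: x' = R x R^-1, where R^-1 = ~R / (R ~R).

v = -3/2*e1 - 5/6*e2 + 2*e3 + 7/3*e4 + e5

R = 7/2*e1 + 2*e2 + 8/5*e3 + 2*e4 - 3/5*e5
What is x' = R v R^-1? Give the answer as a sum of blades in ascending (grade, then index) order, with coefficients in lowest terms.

~R = 7/2*e1 + 2*e2 + 8/5*e3 + 2*e4 - 3/5*e5, and R ~R = 933/100, so R^-1 = ~R / (933/100).
R v = -851/60 + 1/12*e12 + 47/5*e13 + 67/6*e14 + 13/5*e15 + 16/3*e23 + 19/3*e24 + 3/2*e25 - 4/15*e34 + 14/5*e35 + 17/5*e45
Answer: -51173/5598*e1 - 29375/5598*e2 - 19214/2799*e3 - 23551/2799*e4 + 769/933*e5


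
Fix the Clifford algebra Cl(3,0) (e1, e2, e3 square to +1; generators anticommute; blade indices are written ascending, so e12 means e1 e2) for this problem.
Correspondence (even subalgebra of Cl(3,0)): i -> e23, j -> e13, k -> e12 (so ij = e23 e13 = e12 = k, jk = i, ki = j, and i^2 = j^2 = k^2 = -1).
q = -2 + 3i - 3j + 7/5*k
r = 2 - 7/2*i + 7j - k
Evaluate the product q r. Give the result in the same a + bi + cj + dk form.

In blades: q = -2 + 7/5*e12 - 3*e13 + 3*e23, r = 2 - e12 + 7*e13 - 7/2*e23.
Distribute q over r term by term (generator squares from the signature, products reordered to ascending indices): (-2)*r = -4 + 2*e12 - 14*e13 + 7*e23; (7/5*e12)*r = 7/5 + 14/5*e12 - 49/10*e13 - 49/5*e23; (-3*e13)*r = 21 - 21/2*e12 - 6*e13 + 3*e23; (3*e23)*r = 21/2 + 21*e12 + 3*e13 + 6*e23.
Sum: 289/10 + 153/10*e12 - 219/10*e13 + 31/5*e23; translating back through the correspondence:
Answer: 289/10 + 31/5*i - 219/10*j + 153/10*k


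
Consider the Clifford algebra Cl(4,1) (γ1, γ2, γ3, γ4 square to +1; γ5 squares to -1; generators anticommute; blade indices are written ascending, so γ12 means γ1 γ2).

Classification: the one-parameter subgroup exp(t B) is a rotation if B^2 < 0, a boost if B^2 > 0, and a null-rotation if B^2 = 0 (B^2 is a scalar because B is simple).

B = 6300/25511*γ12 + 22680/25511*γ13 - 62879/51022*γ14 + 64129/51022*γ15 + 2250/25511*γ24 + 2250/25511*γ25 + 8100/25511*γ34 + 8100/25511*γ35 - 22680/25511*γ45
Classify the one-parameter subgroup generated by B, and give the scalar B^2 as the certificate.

B^2 term by term: the squares give (6300/25511)^2*(γ12)^2 + (22680/25511)^2*(γ13)^2 + (-62879/51022)^2*(γ14)^2 + (64129/51022)^2*(γ15)^2 + (2250/25511)^2*(γ24)^2 + (2250/25511)^2*(γ25)^2 + (8100/25511)^2*(γ34)^2 + (8100/25511)^2*(γ35)^2 + (-22680/25511)^2*(γ45)^2 = 39690000/650811121*(-1) + 514382400/650811121*(-1) + 3953768641/2603244484*(-1) + 4112528641/2603244484*(+1) + 5062500/650811121*(-1) + 5062500/650811121*(+1) + 65610000/650811121*(-1) + 65610000/650811121*(+1) + 514382400/650811121*(+1) = 0 (each basis 2-blade squares to minus the product of its generators' squares); cross terms between blades sharing an index anticommute and cancel; the commuting (index-disjoint) pairs give grade-4 terms 2*c*c'*(blade product), which cancel blade by blade — γ1234: 102060000/650811121 - 102060000/650811121 = 0; γ1235: 102060000/650811121 - 102060000/650811121 = 0; γ1245: -285768000/650811121 + 141477750/650811121 + 144290250/650811121 = 0; γ1345: -1028764800/650811121 + 509319900/650811121 + 519444900/650811121 = 0; γ2345: -36450000/650811121 + 36450000/650811121 = 0 — confirming B is simple. So B^2 = 0.
Answer: null-rotation, certificate B^2 = 0. One invariant decides it: the square 0 survives every conjugation, and its sign is exactly the classification.


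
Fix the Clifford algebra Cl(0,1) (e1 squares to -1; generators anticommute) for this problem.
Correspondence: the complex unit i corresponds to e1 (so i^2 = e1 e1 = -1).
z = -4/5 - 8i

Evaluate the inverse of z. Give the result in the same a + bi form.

In blades: z = -4/5 - 8*e1.
With qbar = -4/5 + 8*e1 (scalar fixed, mapped units negated), z qbar = 1616/25 (the sum of squared coefficients), so z^-1 = qbar / (1616/25) = -5/404 + 25/202*e1; translating back:
Answer: -5/404 + 25/202*i


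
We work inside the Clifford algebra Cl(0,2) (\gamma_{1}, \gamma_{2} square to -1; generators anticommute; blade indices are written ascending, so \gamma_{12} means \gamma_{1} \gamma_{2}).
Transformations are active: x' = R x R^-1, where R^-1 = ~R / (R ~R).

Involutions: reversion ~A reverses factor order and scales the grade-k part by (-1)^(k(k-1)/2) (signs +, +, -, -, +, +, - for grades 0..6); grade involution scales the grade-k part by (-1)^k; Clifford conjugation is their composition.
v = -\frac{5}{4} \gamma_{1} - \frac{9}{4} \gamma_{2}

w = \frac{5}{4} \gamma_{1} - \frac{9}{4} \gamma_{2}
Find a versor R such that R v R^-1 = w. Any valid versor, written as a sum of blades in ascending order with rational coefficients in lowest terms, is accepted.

Key observation: q(v) = q(w) = -\frac{53}{8} (sandwiches preserve the norm), so R = v + w = -\frac{9}{2} \gamma_{2} works whenever it is invertible — the component of v along it is kept and (v - w)/2 reverses, sending v to w.
Answer: -\frac{9}{2} \gamma_{2}


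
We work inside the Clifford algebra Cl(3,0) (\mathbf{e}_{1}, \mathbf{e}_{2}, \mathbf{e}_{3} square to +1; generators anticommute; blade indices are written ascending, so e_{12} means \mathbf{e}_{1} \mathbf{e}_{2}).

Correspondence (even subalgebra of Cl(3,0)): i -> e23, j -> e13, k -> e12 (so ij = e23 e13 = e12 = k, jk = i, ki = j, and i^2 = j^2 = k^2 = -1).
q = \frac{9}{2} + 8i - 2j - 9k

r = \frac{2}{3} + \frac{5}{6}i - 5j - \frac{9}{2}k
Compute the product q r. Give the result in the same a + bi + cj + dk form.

In blades: q = \frac{9}{2} - 9 e_{12} - 2 e_{13} + 8 e_{23}, r = \frac{2}{3} - \frac{9}{2} e_{12} - 5 e_{13} + \frac{5}{6} e_{23}.
Distribute q over r term by term (generator squares from the signature, products reordered to ascending indices): (\frac{9}{2})*r = 3 - \frac{81}{4} e_{12} - \frac{45}{2} e_{13} + \frac{15}{4} e_{23}; (-9 e_{12})*r = -\frac{81}{2} - 6 e_{12} - \frac{15}{2} e_{13} - 45 e_{23}; (-2 e_{13})*r = -10 + \frac{5}{3} e_{12} - \frac{4}{3} e_{13} + 9 e_{23}; (8 e_{23})*r = -\frac{20}{3} - 40 e_{12} + 36 e_{13} + \frac{16}{3} e_{23}.
Sum: -\frac{325}{6} - \frac{775}{12} e_{12} + \frac{14}{3} e_{13} - \frac{323}{12} e_{23}; translating back through the correspondence:
Answer: -\frac{325}{6} - \frac{323}{12}i + \frac{14}{3}j - \frac{775}{12}k


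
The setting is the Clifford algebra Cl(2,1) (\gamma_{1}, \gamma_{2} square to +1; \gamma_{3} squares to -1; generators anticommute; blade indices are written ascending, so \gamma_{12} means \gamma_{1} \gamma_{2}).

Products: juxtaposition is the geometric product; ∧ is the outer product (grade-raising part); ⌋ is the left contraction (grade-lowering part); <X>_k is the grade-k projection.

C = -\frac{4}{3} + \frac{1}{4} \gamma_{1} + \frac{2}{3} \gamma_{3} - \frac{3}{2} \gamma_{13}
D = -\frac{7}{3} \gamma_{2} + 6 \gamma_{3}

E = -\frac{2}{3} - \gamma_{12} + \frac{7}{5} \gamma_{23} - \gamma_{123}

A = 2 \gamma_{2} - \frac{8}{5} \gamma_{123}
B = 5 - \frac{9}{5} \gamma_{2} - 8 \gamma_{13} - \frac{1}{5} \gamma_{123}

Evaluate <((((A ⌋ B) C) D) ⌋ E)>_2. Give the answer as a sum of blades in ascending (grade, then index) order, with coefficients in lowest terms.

step 1: -\frac{82}{25} + \frac{2}{5} \gamma_{13}
step 2: \frac{283}{75} - \frac{163}{150} \gamma_{1} - \frac{343}{150} \gamma_{3} + \frac{329}{75} \gamma_{13}
step 3: \frac{343}{25} - \frac{658}{25} \gamma_{1} - \frac{1981}{225} \gamma_{2} + \frac{566}{25} \gamma_{3} + \frac{1141}{450} \gamma_{12} - \frac{163}{25} \gamma_{13} - \frac{2401}{450} \gamma_{23} + \frac{2303}{225} \gamma_{123}
step 4: -\frac{27356}{1125} - \frac{1561}{450} \gamma_{1} + \frac{6437}{125} \gamma_{2} - \frac{7343}{750} \gamma_{3} + \frac{223}{25} \gamma_{12} - \frac{1981}{225} \gamma_{13} + \frac{5691}{125} \gamma_{23} - \frac{343}{25} \gamma_{123}
step 5: \frac{223}{25} \gamma_{12} - \frac{1981}{225} \gamma_{13} + \frac{5691}{125} \gamma_{23}
Answer: \frac{223}{25} \gamma_{12} - \frac{1981}{225} \gamma_{13} + \frac{5691}{125} \gamma_{23}


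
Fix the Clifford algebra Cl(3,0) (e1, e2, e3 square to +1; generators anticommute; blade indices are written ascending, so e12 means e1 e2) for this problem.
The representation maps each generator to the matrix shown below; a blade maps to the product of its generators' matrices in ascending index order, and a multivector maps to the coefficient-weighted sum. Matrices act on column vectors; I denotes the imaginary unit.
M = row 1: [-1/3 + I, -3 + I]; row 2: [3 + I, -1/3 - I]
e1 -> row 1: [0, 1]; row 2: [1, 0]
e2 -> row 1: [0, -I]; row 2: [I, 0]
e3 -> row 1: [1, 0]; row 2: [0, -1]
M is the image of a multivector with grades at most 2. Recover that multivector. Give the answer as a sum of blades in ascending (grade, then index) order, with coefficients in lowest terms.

Method: 1, rho(e1), rho(e2), rho(e3) form a trace-orthogonal basis of the 2x2 complex matrices (tr(X Y) = 2 if X = Y, else 0), so M = m0*1 + m1*rho(e1) + m2*rho(e2) + m3*rho(e3) with m0 = tr(M)/2 = -1/3, m1 = tr(M rho(e1))/2 = I, m2 = tr(M rho(e2))/2 = -3*I, m3 = tr(M rho(e3))/2 = I.
Multiplying table entries, the bivector images are rho(e12) = I*rho(e3), rho(e13) = -I*rho(e2), rho(e23) = I*rho(e1); with real blade coefficients the real parts of m0..m3 are the coefficients of 1, e1, e2, e3 and the imaginary parts give the bivectors (e23: Im m1, e13: -Im m2, e12: Im m3).
Answer: -1/3 + e12 + 3*e13 + e23


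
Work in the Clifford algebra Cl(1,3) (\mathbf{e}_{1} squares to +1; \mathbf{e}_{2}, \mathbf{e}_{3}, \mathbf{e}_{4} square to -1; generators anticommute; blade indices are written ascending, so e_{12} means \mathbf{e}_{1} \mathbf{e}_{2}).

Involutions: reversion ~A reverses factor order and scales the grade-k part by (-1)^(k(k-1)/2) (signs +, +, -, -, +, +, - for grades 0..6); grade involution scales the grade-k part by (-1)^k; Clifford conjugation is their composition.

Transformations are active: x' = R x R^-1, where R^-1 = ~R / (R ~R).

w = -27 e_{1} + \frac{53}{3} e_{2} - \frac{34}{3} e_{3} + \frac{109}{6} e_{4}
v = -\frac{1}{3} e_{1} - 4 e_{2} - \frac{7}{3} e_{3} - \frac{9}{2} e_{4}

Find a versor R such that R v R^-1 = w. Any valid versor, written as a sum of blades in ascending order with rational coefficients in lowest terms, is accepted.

Take R = v + w = -\frac{82}{3} e_{1} + \frac{41}{3} e_{2} - \frac{41}{3} e_{3} + \frac{41}{3} e_{4}. Because q(v) = q(w) = -\frac{499}{12}, conjugation by R sends v exactly to w.
Answer: -\frac{82}{3} e_{1} + \frac{41}{3} e_{2} - \frac{41}{3} e_{3} + \frac{41}{3} e_{4}


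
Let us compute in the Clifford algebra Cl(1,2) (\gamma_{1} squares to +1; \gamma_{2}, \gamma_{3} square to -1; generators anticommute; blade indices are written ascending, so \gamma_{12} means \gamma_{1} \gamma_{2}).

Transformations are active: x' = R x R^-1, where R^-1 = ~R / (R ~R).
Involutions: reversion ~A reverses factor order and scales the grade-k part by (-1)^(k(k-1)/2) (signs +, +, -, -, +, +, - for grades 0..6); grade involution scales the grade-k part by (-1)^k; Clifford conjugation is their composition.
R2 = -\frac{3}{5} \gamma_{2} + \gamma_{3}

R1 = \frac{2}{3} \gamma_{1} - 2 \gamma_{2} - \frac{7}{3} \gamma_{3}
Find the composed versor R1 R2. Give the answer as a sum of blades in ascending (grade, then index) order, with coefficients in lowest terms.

Distribute over the terms of R2 (each basis-blade product reordered to ascending indices, repeated generators contracted through their squares):
R1 (-\frac{3}{5} \gamma_{2}) = -\frac{6}{5} - \frac{2}{5} \gamma_{12} - \frac{7}{5} \gamma_{23}
R1 (\gamma_{3}) = \frac{7}{3} + \frac{2}{3} \gamma_{13} - 2 \gamma_{23}
Summing the partial products and collecting blades:
Answer: \frac{17}{15} - \frac{2}{5} \gamma_{12} + \frac{2}{3} \gamma_{13} - \frac{17}{5} \gamma_{23}


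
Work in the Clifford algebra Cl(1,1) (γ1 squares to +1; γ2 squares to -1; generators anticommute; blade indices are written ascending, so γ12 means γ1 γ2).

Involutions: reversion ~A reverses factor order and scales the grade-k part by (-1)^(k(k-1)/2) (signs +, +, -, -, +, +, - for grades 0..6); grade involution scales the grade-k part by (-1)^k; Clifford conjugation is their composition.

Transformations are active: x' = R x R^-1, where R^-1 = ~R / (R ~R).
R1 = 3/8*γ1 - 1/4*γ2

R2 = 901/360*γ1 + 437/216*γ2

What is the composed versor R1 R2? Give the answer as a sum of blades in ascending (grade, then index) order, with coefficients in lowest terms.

Distribute over the terms of R1 (each basis-blade product reordered to ascending indices, repeated generators contracted through their squares):
(3/8*γ1) R2 = 901/960 + 437/576*γ12
(-1/4*γ2) R2 = 437/864 + 901/1440*γ12
Summing the partial products and collecting blades:
Answer: 12479/8640 + 443/320*γ12


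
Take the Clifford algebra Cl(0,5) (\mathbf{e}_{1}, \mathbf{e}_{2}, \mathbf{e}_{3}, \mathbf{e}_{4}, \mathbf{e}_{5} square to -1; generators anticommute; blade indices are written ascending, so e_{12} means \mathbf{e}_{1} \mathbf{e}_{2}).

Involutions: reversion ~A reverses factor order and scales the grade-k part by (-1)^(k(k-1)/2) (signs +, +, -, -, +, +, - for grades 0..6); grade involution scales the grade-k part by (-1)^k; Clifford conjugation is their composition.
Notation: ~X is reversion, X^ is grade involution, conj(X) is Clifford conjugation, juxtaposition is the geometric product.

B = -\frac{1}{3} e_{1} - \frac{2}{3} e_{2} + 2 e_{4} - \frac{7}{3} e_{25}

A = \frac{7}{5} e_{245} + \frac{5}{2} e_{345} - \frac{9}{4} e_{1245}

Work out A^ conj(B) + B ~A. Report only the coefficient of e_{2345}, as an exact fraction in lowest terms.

first term: -\frac{49}{15} e_{4} - \frac{21}{4} e_{14} + \frac{14}{5} e_{25} + 5 e_{35} + \frac{14}{15} e_{45} + \frac{9}{2} e_{125} + \frac{3}{2} e_{145} - \frac{35}{6} e_{234} - \frac{3}{4} e_{245} + \frac{7}{15} e_{1245} + \frac{5}{6} e_{1345} + \frac{5}{3} e_{2345}
second term: \frac{49}{15} e_{4} + \frac{21}{4} e_{14} - \frac{14}{5} e_{25} - 5 e_{35} - \frac{14}{15} e_{45} + \frac{9}{2} e_{125} + \frac{3}{2} e_{145} - \frac{35}{6} e_{234} - \frac{3}{4} e_{245} + \frac{7}{15} e_{1245} + \frac{5}{6} e_{1345} + \frac{5}{3} e_{2345}
Answer: \frac{10}{3}


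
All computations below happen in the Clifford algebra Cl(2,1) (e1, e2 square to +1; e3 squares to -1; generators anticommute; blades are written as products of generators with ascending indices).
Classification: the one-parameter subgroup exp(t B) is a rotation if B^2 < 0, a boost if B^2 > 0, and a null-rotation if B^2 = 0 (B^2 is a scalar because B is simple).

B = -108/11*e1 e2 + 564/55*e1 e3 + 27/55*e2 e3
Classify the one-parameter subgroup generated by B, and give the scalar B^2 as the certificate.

B^2 term by term: the squares give (-108/11)^2*(e1 e2)^2 + (564/55)^2*(e1 e3)^2 + (27/55)^2*(e2 e3)^2 = 11664/121*(-1) + 318096/3025*(+1) + 729/3025*(+1) = 9 (each basis 2-blade squares to minus the product of its generators' squares); cross terms between blades sharing an index anticommute and cancel. So B^2 = 9.
Answer: boost, certificate B^2 = 9. No conjugation can change B^2 = 9; the sign gives the class.


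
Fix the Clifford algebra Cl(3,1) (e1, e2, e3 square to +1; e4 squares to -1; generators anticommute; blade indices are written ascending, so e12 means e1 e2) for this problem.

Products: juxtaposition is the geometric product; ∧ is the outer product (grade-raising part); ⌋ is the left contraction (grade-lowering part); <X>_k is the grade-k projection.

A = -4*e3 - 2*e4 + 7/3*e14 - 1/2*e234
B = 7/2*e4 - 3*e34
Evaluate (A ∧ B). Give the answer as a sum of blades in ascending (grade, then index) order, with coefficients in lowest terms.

step 1: -14*e34
Answer: -14*e34


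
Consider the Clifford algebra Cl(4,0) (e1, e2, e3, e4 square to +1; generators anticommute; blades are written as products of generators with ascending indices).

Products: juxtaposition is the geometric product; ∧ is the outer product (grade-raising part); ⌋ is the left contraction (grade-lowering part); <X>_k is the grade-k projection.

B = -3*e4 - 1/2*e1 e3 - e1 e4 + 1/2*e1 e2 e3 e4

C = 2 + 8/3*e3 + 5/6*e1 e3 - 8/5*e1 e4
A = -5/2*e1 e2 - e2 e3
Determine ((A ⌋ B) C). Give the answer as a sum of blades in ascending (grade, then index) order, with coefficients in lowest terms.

step 1: 1/2*e1 e4 + 5/4*e3 e4
step 2: 4/5 - 10/3*e4 - 2*e1 e3 - 1/24*e1 e4 + 35/12*e3 e4 - 4/3*e1 e3 e4
Answer: 4/5 - 10/3*e4 - 2*e1 e3 - 1/24*e1 e4 + 35/12*e3 e4 - 4/3*e1 e3 e4


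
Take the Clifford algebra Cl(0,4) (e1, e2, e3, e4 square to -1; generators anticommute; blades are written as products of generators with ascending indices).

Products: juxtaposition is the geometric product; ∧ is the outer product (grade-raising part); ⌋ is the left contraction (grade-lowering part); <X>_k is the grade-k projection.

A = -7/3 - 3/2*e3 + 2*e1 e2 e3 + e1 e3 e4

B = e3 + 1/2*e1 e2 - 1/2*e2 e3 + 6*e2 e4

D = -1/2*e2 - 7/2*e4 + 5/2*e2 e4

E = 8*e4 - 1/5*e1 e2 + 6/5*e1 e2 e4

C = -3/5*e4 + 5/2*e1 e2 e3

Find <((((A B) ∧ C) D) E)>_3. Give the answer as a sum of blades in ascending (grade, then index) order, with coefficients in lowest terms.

step 1: 3/2 + e1 + 3/4*e2 - 10/3*e3 - 19/6*e1 e2 + e1 e4 + 7/6*e2 e3 - 14*e2 e4 - 27/4*e1 e2 e3 - 1/2*e1 e2 e4 + 12*e1 e3 e4 + 17/2*e2 e3 e4
step 2: -9/10*e4 - 3/5*e1 e4 - 9/20*e2 e4 + 2*e3 e4 + 15/4*e1 e2 e3 + 19/10*e1 e2 e4 - 7/10*e2 e3 e4 + 81/20*e1 e2 e3 e4
step 3: -81/40 - 137/20*e1 - 153/40*e2 + 21/4*e3 + 9/40*e4 + 103/20*e1 e2 + 33/4*e1 e3 - 19/20*e1 e4 - 149/20*e2 e3 - 9/20*e2 e4 - 7/20*e3 e4 + 567/40*e1 e2 e3 - 3/10*e1 e2 e4 + 57/5*e1 e3 e4 - e2 e3 e4 - 105/8*e1 e2 e3 e4
step 4: -113/100 + 1781/200*e1 + 109/100*e2 - 2023/200*e3 - 561/25*e4 + 507/200*e1 e2 - 8851/100*e1 e3 - 593/10*e1 e4 + 2333/100*e2 e3 - 2257/100*e2 e4 + 4473/200*e3 e4 + 10437/100*e1 e2 e3 + 1549/40*e1 e2 e4 + 2863/50*e1 e3 e4 - 3361/50*e2 e3 e4 + 11977/100*e1 e2 e3 e4
step 5: 10437/100*e1 e2 e3 + 1549/40*e1 e2 e4 + 2863/50*e1 e3 e4 - 3361/50*e2 e3 e4
Answer: 10437/100*e1 e2 e3 + 1549/40*e1 e2 e4 + 2863/50*e1 e3 e4 - 3361/50*e2 e3 e4


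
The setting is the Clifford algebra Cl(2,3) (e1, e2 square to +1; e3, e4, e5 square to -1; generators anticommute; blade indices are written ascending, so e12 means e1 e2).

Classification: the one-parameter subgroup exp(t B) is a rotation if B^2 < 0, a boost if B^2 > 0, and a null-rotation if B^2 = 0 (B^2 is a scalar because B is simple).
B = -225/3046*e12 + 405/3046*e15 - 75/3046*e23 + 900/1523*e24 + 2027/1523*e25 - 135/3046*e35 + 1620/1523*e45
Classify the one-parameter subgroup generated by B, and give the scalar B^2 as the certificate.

B^2 term by term: the squares give (-225/3046)^2*(e12)^2 + (405/3046)^2*(e15)^2 + (-75/3046)^2*(e23)^2 + (900/1523)^2*(e24)^2 + (2027/1523)^2*(e25)^2 + (-135/3046)^2*(e35)^2 + (1620/1523)^2*(e45)^2 = 50625/9278116*(-1) + 164025/9278116*(+1) + 5625/9278116*(+1) + 810000/2319529*(+1) + 4108729/2319529*(+1) + 18225/9278116*(-1) + 2624400/2319529*(-1) = 1 (each basis 2-blade squares to minus the product of its generators' squares); cross terms between blades sharing an index anticommute and cancel; the commuting (index-disjoint) pairs give grade-4 terms 2*c*c'*(blade product), which cancel blade by blade — e1235: 30375/4639058 - 30375/4639058 = 0; e1245: -364500/2319529 + 364500/2319529 = 0; e2345: -121500/2319529 + 121500/2319529 = 0 — confirming B is simple. So B^2 = 1.
Answer: boost, certificate B^2 = 1. Key observation: B^2 = 1 is a conjugation invariant, so its sign decides the class regardless of the surface form of B.


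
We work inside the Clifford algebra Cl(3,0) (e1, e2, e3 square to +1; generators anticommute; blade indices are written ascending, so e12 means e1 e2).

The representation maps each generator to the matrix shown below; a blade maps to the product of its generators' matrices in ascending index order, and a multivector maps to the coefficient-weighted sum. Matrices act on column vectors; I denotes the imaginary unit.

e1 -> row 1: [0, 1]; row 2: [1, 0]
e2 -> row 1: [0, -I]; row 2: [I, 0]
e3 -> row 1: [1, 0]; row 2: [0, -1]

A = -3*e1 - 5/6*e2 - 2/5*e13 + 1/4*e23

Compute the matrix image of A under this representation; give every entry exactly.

Bivector images (products of the table entries): rho(e13) = rho(e1)rho(e3) = row 1: [0, -1]; row 2: [1, 0]; rho(e23) = rho(e2)rho(e3) = row 1: [0, I]; row 2: [I, 0].
M = (-3)*rho(e1) + (-5/6)*rho(e2) + (-2/5)*rho(e13) + (1/4)*rho(e23), summed entrywise:
Answer: row 1: [0, -13/5 + 13*I/12]; row 2: [-17/5 - 7*I/12, 0]


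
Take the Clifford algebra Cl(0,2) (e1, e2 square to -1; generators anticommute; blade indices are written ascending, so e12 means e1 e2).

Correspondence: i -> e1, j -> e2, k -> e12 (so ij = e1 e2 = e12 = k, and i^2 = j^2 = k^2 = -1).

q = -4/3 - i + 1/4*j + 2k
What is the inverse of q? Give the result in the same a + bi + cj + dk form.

In blades: q = -4/3 - e1 + 1/4*e2 + 2*e12.
With qbar = -4/3 + e1 - 1/4*e2 - 2*e12 (scalar fixed, mapped units negated), q qbar = 985/144 (the sum of squared coefficients), so q^-1 = qbar / (985/144) = -192/985 + 144/985*e1 - 36/985*e2 - 288/985*e12; translating back:
Answer: -192/985 + 144/985*i - 36/985*j - 288/985*k


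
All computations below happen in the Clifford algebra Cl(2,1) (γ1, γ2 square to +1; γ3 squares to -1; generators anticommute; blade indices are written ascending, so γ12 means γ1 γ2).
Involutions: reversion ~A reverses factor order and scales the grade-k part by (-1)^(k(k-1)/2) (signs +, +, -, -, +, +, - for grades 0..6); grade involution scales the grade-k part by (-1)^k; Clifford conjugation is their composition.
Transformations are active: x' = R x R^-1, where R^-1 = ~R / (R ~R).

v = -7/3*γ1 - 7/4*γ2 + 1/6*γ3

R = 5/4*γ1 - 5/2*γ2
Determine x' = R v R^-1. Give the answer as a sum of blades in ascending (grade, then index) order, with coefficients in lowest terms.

~R = 5/4*γ1 - 5/2*γ2, and R ~R = 125/16, so R^-1 = ~R / (125/16).
R v = 35/24 - 385/48*γ12 + 5/24*γ13 - 5/12*γ23
Answer: 14/5*γ1 + 49/60*γ2 - 1/6*γ3


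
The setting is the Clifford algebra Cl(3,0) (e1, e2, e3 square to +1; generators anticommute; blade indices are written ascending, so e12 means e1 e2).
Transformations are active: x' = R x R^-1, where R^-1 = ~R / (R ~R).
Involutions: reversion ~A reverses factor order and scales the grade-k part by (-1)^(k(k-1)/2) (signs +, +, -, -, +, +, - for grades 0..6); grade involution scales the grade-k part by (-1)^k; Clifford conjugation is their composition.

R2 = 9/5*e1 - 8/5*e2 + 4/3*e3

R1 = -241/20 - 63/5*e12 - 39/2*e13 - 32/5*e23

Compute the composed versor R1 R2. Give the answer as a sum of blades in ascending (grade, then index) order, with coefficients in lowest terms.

Distribute over the terms of R2 (each basis-blade product reordered to ascending indices, repeated generators contracted through their squares):
R1 (9/5*e1) = -2169/100*e1 + 567/25*e2 + 351/10*e3 - 288/25*e123
R1 (-8/5*e2) = 504/25*e1 + 482/25*e2 - 256/25*e3 - 156/5*e123
R1 (4/3*e3) = -26*e1 - 128/15*e2 - 241/15*e3 - 84/5*e123
Summing the partial products and collecting blades:
Answer: -2753/100*e1 + 2507/75*e2 + 1319/150*e3 - 1488/25*e123


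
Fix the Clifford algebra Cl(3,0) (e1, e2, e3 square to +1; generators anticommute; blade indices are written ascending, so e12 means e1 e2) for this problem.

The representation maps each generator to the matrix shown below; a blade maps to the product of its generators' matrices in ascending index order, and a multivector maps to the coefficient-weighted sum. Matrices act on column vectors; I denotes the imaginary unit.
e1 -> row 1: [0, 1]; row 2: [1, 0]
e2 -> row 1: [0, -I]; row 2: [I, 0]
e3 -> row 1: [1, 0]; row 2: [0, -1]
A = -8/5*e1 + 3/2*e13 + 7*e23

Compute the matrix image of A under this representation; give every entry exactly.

Bivector images (products of the table entries): rho(e13) = rho(e1)rho(e3) = row 1: [0, -1]; row 2: [1, 0]; rho(e23) = rho(e2)rho(e3) = row 1: [0, I]; row 2: [I, 0].
M = (-8/5)*rho(e1) + (3/2)*rho(e13) + (7)*rho(e23), summed entrywise:
Answer: row 1: [0, -31/10 + 7*I]; row 2: [-1/10 + 7*I, 0]


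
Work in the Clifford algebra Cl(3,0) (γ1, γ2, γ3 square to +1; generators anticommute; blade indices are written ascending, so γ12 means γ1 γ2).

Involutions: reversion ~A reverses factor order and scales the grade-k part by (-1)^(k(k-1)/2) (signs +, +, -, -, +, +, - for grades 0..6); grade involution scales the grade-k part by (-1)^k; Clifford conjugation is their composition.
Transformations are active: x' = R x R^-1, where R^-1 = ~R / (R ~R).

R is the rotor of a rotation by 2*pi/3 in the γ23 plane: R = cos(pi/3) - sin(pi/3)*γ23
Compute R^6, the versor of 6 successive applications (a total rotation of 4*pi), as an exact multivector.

Half-angle bookkeeping: 6 applications in γ23 add up to rotor phase 6*pi/3 = 2*pi, so R^6 = cos(2*pi) - sin(2*pi)*γ23.
cos(2*pi) = 1 and sin(2*pi) = 0, so R^6 = 1. The total rotation 4*pi is 2 full turns, so every vector returns to itself, yet the rotor is +1, back on the identity sheet (an even number of 2*pi turns).
Answer: 1


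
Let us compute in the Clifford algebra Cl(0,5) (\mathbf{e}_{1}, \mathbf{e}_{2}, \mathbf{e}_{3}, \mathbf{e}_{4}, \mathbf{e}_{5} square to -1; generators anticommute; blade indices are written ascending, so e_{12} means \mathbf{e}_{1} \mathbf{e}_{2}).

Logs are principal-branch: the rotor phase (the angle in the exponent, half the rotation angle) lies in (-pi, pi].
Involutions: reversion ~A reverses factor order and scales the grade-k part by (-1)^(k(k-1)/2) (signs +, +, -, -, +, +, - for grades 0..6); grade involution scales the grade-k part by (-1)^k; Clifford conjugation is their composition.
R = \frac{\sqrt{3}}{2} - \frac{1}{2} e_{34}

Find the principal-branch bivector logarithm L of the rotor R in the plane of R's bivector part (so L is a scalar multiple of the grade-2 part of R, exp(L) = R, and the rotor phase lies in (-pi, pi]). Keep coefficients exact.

The scalar part of R is \frac{\sqrt{3}}{2}, which pins the rotor phase on the principal branch; dividing the bivector part by the sine of that phase recovers the unit plane, and L is the phase times that plane.
Concretely: cos(phase) = \frac{\sqrt{3}}{2} gives phase = ±\frac{\pi}{6}, and since phase/sin(phase) is even the sign is immaterial: L = (phase/sin(phase)) * <R>_2 = (\frac{\pi}{3}) * <R>_2.
Answer: - \frac{\pi}{6} e_{34}


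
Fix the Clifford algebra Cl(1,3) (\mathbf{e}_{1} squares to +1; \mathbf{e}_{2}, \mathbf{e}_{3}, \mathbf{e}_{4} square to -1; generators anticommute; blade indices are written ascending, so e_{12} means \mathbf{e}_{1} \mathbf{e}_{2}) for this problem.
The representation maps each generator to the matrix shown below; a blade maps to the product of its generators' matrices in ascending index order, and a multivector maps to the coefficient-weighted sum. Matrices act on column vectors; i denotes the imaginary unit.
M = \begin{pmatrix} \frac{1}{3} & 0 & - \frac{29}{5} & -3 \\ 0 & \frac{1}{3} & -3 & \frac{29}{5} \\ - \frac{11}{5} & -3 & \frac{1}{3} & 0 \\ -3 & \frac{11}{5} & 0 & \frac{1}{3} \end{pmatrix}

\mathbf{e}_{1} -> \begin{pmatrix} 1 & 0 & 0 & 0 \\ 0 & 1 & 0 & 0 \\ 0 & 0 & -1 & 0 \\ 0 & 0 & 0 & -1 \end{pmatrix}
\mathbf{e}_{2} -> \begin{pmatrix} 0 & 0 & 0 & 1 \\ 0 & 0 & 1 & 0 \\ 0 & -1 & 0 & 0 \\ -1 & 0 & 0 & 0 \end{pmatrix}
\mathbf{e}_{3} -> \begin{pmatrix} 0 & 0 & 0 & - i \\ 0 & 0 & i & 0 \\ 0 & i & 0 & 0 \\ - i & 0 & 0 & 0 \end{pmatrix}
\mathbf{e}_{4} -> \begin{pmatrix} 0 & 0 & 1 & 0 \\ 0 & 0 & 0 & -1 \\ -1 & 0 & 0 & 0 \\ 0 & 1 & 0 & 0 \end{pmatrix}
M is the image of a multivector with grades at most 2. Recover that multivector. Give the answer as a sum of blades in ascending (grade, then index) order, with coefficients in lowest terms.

Method: the blade images are trace-orthogonal — tr(rho(e_A) rho(e_B)^-1) = 4 if A = B and 0 otherwise — and rho(e_A)^-1 = (e_A)^2 * rho(e_A) with (e_A)^2 = +1 or -1, so the coefficient of e_A in the preimage is (e_A)^2 * tr(M rho(e_A))/4.
Nonzero projections over blades of grade <= 2: 1: (1)^2 = +1, tr(M 1) = \frac{4}{3}, coefficient \frac{1}{3}; e_{4}: (e_{4})^2 = -1, tr(M rho(e_{4})) = \frac{36}{5}, coefficient -\frac{9}{5}; e_{12}: (e_{12})^2 = +1, tr(M rho(e_{12})) = -12, coefficient -3; e_{14}: (e_{14})^2 = +1, tr(M rho(e_{14})) = -16, coefficient -4. Every other blade of grade <= 2 projects to 0.
Answer: \frac{1}{3} - \frac{9}{5} e_{4} - 3 e_{12} - 4 e_{14}


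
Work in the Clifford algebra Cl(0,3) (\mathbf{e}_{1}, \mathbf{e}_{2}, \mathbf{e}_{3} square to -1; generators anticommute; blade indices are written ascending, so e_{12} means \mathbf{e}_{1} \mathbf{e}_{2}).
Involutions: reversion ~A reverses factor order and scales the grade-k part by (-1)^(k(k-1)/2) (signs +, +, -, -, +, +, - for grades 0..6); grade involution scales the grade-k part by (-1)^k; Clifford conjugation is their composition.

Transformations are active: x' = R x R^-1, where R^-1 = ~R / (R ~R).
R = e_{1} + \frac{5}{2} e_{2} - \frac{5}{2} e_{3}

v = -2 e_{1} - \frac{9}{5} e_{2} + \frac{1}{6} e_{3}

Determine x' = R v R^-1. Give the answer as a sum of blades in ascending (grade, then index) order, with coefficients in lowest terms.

~R = e_{1} + \frac{5}{2} e_{2} - \frac{5}{2} e_{3}, and R ~R = -\frac{27}{2}, so R^-1 = ~R / (-\frac{27}{2}).
R v = \frac{83}{12} + \frac{16}{5} e_{12} - \frac{29}{6} e_{13} - \frac{49}{12} e_{23}
Answer: \frac{79}{81} e_{1} - \frac{617}{810} e_{2} + \frac{194}{81} e_{3}


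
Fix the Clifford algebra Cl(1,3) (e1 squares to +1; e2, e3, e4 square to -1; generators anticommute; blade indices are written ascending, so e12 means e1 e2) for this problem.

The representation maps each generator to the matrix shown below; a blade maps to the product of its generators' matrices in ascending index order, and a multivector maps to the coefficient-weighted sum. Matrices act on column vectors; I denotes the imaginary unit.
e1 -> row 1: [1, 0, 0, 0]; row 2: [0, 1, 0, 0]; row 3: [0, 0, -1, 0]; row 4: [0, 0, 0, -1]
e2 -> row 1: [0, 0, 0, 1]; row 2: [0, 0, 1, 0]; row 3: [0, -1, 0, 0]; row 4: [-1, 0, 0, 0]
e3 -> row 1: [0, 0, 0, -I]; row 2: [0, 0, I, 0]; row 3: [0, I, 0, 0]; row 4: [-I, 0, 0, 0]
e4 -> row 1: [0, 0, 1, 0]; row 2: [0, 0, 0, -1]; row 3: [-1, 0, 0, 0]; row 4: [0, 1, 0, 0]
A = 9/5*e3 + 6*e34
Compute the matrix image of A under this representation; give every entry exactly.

Bivector images (products of the table entries): rho(e34) = rho(e3)rho(e4) = row 1: [0, -I, 0, 0]; row 2: [-I, 0, 0, 0]; row 3: [0, 0, 0, -I]; row 4: [0, 0, -I, 0].
M = (9/5)*rho(e3) + (6)*rho(e34), summed entrywise:
Answer: row 1: [0, -6*I, 0, -9*I/5]; row 2: [-6*I, 0, 9*I/5, 0]; row 3: [0, 9*I/5, 0, -6*I]; row 4: [-9*I/5, 0, -6*I, 0]


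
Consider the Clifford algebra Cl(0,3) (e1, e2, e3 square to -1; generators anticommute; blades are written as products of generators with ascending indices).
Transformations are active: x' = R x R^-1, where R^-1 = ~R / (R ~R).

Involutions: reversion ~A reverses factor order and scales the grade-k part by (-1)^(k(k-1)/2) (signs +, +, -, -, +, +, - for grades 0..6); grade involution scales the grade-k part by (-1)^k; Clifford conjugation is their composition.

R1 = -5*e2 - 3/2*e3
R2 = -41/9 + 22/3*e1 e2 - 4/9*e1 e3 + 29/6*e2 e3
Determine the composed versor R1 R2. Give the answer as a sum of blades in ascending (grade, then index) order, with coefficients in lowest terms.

Distribute over the terms of R1 (each basis-blade product reordered to ascending indices, repeated generators contracted through their squares):
(-5*e2) R2 = -110/3*e1 + 205/9*e2 + 145/6*e3 - 20/9*e1 e2 e3
(-3/2*e3) R2 = 2/3*e1 - 29/4*e2 + 41/6*e3 - 11*e1 e2 e3
Summing the partial products and collecting blades:
Answer: -36*e1 + 559/36*e2 + 31*e3 - 119/9*e1 e2 e3


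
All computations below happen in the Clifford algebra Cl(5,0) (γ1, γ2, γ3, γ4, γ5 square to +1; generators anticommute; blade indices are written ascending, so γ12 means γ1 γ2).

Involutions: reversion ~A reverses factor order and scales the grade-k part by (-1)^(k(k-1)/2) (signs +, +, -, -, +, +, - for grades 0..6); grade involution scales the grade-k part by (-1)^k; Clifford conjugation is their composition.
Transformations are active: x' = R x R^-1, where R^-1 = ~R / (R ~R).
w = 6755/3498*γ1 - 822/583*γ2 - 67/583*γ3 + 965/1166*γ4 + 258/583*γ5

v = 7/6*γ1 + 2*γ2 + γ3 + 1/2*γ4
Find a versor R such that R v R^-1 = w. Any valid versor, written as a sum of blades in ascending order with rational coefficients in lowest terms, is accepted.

R = v + w = 1806/583*γ1 + 344/583*γ2 + 516/583*γ3 + 774/583*γ4 + 258/583*γ5 works: the equal norms (119/18) guarantee its sandwich swaps v into w.
Answer: 1806/583*γ1 + 344/583*γ2 + 516/583*γ3 + 774/583*γ4 + 258/583*γ5


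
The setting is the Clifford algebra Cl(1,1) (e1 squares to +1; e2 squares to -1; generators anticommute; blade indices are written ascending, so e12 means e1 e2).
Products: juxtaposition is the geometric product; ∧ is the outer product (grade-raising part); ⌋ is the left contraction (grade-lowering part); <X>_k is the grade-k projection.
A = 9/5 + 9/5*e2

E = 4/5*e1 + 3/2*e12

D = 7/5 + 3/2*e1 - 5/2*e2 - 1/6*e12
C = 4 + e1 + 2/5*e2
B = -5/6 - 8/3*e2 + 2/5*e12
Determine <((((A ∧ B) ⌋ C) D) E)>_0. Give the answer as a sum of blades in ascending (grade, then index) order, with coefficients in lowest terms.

step 1: -3/2 - 63/10*e2 + 18/25*e12
step 2: -87/25 - 3/2*e1 - 3/5*e2
step 3: -4311/500 - 361/50*e1 + 811/100*e2 + 523/100*e12
step 4: 2069/1000 + 26337/5000*e1 - 7507/500*e2 - 19421/1000*e12
step 5: 2069/1000
Answer: 2069/1000
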